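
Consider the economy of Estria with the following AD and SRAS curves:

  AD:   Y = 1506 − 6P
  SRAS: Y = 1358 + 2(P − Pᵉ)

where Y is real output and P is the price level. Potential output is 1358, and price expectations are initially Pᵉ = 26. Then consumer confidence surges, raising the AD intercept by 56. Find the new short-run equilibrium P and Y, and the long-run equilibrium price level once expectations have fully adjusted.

AD shifts right: new AD is Y = 1562 − 6P. With Pᵉ = 26, SRAS is Y = 1306 + 2P.
Short run: 1562 − 6P = 1306 + 2P gives 256 = 8P, so P = 32 and Y = 1562 − 6·32 = 1370.
Y = 1370 is above potential 1358; expectations adjust and SRAS shifts left until Y = 1358.
Long run: on the new AD curve, 1358 = 1562 − 6P gives P = 34.

Short run: P = 32, Y = 1370. Long run: P = 34.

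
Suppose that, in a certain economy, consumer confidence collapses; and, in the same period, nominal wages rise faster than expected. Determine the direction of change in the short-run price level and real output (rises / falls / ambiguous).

Price level: ambiguous; output: falls

The first event is a negative demand shock: AD shifts left, which by itself pushes P down and Y down.
The second is an adverse supply shock: SRAS shifts left, which by itself pushes P up and Y down.
The two shocks push P in opposite directions, so the effect on P is ambiguous. Both shocks push Y down, so Y falls.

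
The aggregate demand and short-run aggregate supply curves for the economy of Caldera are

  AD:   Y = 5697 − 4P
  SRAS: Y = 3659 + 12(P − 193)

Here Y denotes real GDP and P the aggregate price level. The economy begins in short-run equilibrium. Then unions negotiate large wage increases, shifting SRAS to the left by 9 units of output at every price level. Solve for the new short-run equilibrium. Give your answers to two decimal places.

This is a negative supply shock: SRAS shifts left.
New SRAS: Y = 1334 + 12P.
Set AD = SRAS: 5697 − 4P = 1334 + 12P, so 4363 = 16P and P = 272.69.
Substituting into AD, Y = 4606.25.

P = 272.69, Y = 4606.25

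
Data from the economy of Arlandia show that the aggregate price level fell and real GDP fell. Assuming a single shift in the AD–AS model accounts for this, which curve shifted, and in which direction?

AD shifted left

P fell and Y fell. An AD shift moves P and Y in the same direction; an SRAS shift moves them in opposite directions.
Here P and Y moved in the same direction, so the AD curve shifted.
Since Y fell, AD shifted left.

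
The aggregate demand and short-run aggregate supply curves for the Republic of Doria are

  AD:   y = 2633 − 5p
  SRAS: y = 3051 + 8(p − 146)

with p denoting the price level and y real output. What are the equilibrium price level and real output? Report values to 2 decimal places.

p = 57.69, y = 2344.54

Write SRAS as y = 3051 + 8p − 1168 = 1883 + 8p.
Set AD = SRAS: 2633 − 5p = 1883 + 8p, so 750 = 13p and p = 57.69.
Substituting into AD, y = 2633 − 5p = 2344.54.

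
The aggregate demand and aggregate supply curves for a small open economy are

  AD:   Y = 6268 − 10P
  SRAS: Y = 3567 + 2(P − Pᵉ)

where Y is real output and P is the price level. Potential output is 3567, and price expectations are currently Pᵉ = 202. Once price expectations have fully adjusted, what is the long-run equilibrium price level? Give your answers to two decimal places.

Long-run P = 270.10

Short run: with Pᵉ = 202, SRAS is Y = 3163 + 2P. Setting AD = SRAS gives 3105 = 12P, so P = 258.75 and Y = 6268 − 10P = 3680.50.
Output 3680.50 is above potential 3567, so over time expected prices rise and SRAS shifts left until Y returns to 3567.
Long run: Y = 3567 on the AD curve gives 3567 = 6268 − 10P, so P = 270.10.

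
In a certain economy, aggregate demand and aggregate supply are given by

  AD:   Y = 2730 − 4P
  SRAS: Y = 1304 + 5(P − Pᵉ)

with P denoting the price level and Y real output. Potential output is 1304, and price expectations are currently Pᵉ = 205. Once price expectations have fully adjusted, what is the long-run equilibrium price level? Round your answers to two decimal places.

Long-run P = 356.50

Short run: with Pᵉ = 205, SRAS is Y = 279 + 5P. Setting AD = SRAS gives 2451 = 9P, so P = 272.33 and Y = 2730 − 4P = 1640.67.
Output 1640.67 is above potential 1304, so over time expected prices rise and SRAS shifts left until Y returns to 1304.
Long run: Y = 1304 on the AD curve gives 1304 = 2730 − 4P, so P = 356.50.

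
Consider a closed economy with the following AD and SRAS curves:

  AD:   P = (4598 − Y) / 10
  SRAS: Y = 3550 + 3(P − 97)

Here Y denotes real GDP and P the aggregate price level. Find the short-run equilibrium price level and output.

Write SRAS as Y = 3550 + 3P − 291 = 3259 + 3P.
Rearrange AD to Y = 4598 − 10P.
Set AD = SRAS: 4598 − 10P = 3259 + 3P, so 1339 = 13P and P = 103.
Then Y = 4598 − 10·103 = 3568.

P = 103, Y = 3568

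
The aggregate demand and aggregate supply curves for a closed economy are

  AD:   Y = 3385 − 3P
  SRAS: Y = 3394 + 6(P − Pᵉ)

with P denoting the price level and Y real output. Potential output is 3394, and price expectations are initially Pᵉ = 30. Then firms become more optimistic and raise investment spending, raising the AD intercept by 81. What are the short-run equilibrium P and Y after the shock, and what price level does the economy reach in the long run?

Short run: P = 28, Y = 3382. Long run: P = 24.

AD shifts right: new AD is Y = 3466 − 3P. With Pᵉ = 30, SRAS is Y = 3214 + 6P.
Short run: 3466 − 3P = 3214 + 6P gives 252 = 9P, so P = 28 and Y = 3466 − 3·28 = 3382.
Y = 3382 is below potential 3394; expectations adjust and SRAS shifts right until Y = 3394.
Long run: on the new AD curve, 3394 = 3466 − 3P gives P = 24.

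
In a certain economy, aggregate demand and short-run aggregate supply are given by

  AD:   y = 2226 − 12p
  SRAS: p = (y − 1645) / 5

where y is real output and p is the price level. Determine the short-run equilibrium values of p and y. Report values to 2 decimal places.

p = 34.18, y = 1815.88

Rearrange SRAS to y = 1645 + 5p.
Set AD = SRAS: 2226 − 12p = 1645 + 5p, so 581 = 17p and p = 34.18.
Substituting into AD, y = 2226 − 12p = 1815.88.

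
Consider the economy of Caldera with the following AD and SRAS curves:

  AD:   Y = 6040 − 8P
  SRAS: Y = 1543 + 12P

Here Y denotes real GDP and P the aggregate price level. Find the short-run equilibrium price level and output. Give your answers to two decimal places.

P = 224.85, Y = 4241.20

Set AD = SRAS: 6040 − 8P = 1543 + 12P, so 4497 = 20P and P = 224.85.
Substituting into AD, Y = 6040 − 8P = 4241.20.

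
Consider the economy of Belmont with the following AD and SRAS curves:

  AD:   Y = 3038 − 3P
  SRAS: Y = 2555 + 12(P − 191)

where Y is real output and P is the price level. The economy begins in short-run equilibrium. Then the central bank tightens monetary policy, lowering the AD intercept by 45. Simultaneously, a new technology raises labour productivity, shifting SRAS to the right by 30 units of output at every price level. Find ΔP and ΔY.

After both shocks: AD is Y = 2993 − 3P and SRAS is Y = 293 + 12P.
Setting them equal: 2700 = 15P, so P = 180.
Y = 2993 − 3·180 = 2453.
Initially P = 185, Y = 2483, so ΔP = -5 and ΔY = -30.

ΔP = -5, ΔY = -30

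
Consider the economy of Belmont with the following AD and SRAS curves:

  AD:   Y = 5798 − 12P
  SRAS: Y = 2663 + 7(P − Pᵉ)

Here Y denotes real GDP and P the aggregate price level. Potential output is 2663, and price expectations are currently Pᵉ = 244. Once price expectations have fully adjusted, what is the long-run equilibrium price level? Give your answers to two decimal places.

Long-run P = 261.25

Short run: with Pᵉ = 244, SRAS is Y = 955 + 7P. Setting AD = SRAS gives 4843 = 19P, so P = 254.89 and Y = 5798 − 12P = 2739.26.
Output 2739.26 is above potential 2663, so over time expected prices rise and SRAS shifts left until Y returns to 2663.
Long run: Y = 2663 on the AD curve gives 2663 = 5798 − 12P, so P = 261.25.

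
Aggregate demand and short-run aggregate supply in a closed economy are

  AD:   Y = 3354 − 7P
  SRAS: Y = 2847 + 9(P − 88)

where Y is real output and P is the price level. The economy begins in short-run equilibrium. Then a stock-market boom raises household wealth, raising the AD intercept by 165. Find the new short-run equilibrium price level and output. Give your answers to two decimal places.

This is a positive demand shock: AD shifts right.
New AD: Y = 3519 − 7P.
SRAS can be written Y = 2055 + 9P.
Set AD = SRAS: 3519 − 7P = 2055 + 9P, so 1464 = 16P and P = 91.50.
Substituting into AD, Y = 2878.50.

P = 91.50, Y = 2878.50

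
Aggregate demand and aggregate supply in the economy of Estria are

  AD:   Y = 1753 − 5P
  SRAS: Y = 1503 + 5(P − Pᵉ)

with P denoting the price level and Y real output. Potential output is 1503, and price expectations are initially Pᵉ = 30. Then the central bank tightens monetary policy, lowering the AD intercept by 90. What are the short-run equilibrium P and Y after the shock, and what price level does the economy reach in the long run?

Short run: P = 31, Y = 1508. Long run: P = 32.

AD shifts left: new AD is Y = 1663 − 5P. With Pᵉ = 30, SRAS is Y = 1353 + 5P.
Short run: 1663 − 5P = 1353 + 5P gives 310 = 10P, so P = 31 and Y = 1663 − 5·31 = 1508.
Y = 1508 is above potential 1503; expectations adjust and SRAS shifts left until Y = 1503.
Long run: on the new AD curve, 1503 = 1663 − 5P gives P = 32.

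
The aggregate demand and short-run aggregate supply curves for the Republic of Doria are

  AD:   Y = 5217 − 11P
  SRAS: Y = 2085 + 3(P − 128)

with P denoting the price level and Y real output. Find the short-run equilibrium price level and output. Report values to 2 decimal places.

P = 251.14, Y = 2454.43

Write SRAS as Y = 2085 + 3P − 384 = 1701 + 3P.
Set AD = SRAS: 5217 − 11P = 1701 + 3P, so 3516 = 14P and P = 251.14.
Substituting into AD, Y = 5217 − 11P = 2454.43.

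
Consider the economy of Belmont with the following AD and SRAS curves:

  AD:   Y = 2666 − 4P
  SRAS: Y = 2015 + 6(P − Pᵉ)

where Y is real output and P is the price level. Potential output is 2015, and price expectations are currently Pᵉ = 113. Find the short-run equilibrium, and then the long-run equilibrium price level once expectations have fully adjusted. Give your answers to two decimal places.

Short run: P = 132.90, Y = 2134.40. Long run: P = 162.75.

Short run: with Pᵉ = 113, SRAS is Y = 1337 + 6P. Setting AD = SRAS gives 1329 = 10P, so P = 132.90 and Y = 2666 − 4P = 2134.40.
Output 2134.40 is above potential 2015, so over time expected prices rise and SRAS shifts left until Y returns to 2015.
Long run: Y = 2015 on the AD curve gives 2015 = 2666 − 4P, so P = 162.75.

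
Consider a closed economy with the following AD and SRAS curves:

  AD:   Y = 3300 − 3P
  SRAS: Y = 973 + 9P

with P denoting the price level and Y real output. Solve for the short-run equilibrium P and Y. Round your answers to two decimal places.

Set AD = SRAS: 3300 − 3P = 973 + 9P, so 2327 = 12P and P = 193.92.
Substituting into AD, Y = 3300 − 3P = 2718.25.

P = 193.92, Y = 2718.25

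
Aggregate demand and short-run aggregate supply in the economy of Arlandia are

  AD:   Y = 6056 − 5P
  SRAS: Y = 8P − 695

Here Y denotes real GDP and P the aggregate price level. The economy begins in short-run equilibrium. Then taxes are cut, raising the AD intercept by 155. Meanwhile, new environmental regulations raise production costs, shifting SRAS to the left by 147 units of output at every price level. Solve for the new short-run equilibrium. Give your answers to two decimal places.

After both shocks: AD is Y = 6211 − 5P and SRAS is Y = 8P − 842.
Setting them equal: 7053 = 13P, so P = 542.54.
Substituting into AD, Y = 3498.31.

P = 542.54, Y = 3498.31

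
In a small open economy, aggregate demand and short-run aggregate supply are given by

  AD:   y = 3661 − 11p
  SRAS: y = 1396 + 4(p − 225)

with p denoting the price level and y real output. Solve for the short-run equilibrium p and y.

Write SRAS as y = 1396 + 4p − 900 = 496 + 4p.
Set AD = SRAS: 3661 − 11p = 496 + 4p, so 3165 = 15p and p = 211.
Then y = 3661 − 11·211 = 1340.

p = 211, y = 1340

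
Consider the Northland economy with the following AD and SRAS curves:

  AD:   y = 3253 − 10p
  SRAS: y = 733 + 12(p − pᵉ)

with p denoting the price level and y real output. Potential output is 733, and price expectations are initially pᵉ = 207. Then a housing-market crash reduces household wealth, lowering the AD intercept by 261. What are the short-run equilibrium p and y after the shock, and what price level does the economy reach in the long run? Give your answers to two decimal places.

AD shifts left: new AD is y = 2992 − 10p. With pᵉ = 207, SRAS is y = 12p − 1751.
Short run: 2992 − 10p = 12p − 1751 gives 4743 = 22p, so p = 215.59 and y = 2992 − 10p = 836.09.
y = 836.09 is above potential 733; expectations adjust and SRAS shifts left until y = 733.
Long run: on the new AD curve, 733 = 2992 − 10p gives p = 225.90.

Short run: p = 215.59, y = 836.09. Long run: p = 225.90.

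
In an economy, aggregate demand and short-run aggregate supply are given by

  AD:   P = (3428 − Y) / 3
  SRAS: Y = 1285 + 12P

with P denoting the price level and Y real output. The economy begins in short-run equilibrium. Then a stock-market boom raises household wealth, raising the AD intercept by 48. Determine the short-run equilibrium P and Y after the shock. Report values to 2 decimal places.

This is a positive demand shock: AD shifts right.
New AD: Y = 3476 − 3P.
Set AD = SRAS: 3476 − 3P = 1285 + 12P, so 2191 = 15P and P = 146.07.
Substituting into AD, Y = 3037.80.

P = 146.07, Y = 3037.80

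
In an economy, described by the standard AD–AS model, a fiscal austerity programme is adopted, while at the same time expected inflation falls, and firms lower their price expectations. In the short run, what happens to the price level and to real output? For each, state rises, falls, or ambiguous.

The first event is a negative demand shock: AD shifts left, which by itself pushes P down and Y down.
The second is a favourable supply shock: SRAS shifts right, which by itself pushes P down and Y up.
Both shocks push P down, so P falls. The two shocks push Y in opposite directions, so the effect on Y is ambiguous.

Price level: falls; output: ambiguous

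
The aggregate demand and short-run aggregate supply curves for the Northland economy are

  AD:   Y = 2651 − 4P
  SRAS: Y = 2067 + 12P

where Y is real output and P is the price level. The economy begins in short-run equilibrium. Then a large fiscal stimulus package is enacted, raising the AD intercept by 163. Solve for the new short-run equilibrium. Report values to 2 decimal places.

This is a positive demand shock: AD shifts right.
New AD: Y = 2814 − 4P.
Set AD = SRAS: 2814 − 4P = 2067 + 12P, so 747 = 16P and P = 46.69.
Substituting into AD, Y = 2627.25.

P = 46.69, Y = 2627.25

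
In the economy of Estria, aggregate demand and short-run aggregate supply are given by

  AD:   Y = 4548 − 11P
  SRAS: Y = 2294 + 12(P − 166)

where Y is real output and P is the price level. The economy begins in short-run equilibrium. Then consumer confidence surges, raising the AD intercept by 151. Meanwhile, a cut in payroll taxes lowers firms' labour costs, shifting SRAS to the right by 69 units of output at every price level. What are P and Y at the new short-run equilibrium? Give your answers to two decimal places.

P = 188.17, Y = 2629.09

After both shocks: AD is Y = 4699 − 11P and SRAS is Y = 371 + 12P.
Setting them equal: 4328 = 23P, so P = 188.17.
Substituting into AD, Y = 2629.09.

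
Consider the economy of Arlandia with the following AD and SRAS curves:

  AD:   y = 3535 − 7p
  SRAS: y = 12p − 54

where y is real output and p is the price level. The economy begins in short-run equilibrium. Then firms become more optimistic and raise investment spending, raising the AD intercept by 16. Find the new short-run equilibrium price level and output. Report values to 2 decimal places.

This is a positive demand shock: AD shifts right.
New AD: y = 3551 − 7p.
Set AD = SRAS: 3551 − 7p = 12p − 54, so 3605 = 19p and p = 189.74.
Substituting into AD, y = 2222.84.

p = 189.74, y = 2222.84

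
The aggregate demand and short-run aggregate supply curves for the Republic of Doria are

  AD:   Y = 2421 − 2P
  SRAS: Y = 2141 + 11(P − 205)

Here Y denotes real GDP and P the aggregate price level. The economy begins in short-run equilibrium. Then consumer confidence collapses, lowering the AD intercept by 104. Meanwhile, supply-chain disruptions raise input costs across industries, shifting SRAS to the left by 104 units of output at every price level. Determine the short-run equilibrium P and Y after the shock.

P = 195, Y = 1927

After both shocks: AD is Y = 2317 − 2P and SRAS is Y = 11P − 218.
Setting them equal: 2535 = 13P, so P = 195.
Y = 2317 − 2·195 = 1927.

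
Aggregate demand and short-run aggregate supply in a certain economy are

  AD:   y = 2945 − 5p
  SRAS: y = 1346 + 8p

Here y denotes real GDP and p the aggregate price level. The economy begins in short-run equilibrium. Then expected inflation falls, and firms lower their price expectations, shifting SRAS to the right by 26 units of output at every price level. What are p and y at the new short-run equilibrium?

This is a positive supply shock: SRAS shifts right.
New SRAS: y = 1372 + 8p.
Set AD = SRAS: 2945 − 5p = 1372 + 8p, so 1573 = 13p and p = 121.
y = 2945 − 5·121 = 2340.

p = 121, y = 2340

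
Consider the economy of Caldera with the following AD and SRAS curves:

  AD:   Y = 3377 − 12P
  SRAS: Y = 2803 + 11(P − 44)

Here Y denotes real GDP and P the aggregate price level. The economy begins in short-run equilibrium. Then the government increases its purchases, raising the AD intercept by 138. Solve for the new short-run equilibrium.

This is a positive demand shock: AD shifts right.
New AD: Y = 3515 − 12P.
SRAS can be written Y = 2319 + 11P.
Set AD = SRAS: 3515 − 12P = 2319 + 11P, so 1196 = 23P and P = 52.
Y = 3515 − 12·52 = 2891.

P = 52, Y = 2891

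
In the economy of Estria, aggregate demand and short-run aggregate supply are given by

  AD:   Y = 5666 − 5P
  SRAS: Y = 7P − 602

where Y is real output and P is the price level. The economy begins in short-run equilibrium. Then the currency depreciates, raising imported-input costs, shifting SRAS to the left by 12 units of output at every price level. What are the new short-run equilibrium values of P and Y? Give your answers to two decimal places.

This is a negative supply shock: SRAS shifts left.
New SRAS: Y = 7P − 614.
Set AD = SRAS: 5666 − 5P = 7P − 614, so 6280 = 12P and P = 523.33.
Substituting into AD, Y = 3049.33.

P = 523.33, Y = 3049.33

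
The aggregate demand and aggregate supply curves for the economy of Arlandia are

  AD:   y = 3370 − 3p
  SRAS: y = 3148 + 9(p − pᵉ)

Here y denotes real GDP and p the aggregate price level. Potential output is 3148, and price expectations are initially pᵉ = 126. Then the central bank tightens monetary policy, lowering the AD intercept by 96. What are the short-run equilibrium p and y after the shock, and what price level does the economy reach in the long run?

Short run: p = 105, y = 2959. Long run: p = 42.

AD shifts left: new AD is y = 3274 − 3p. With pᵉ = 126, SRAS is y = 2014 + 9p.
Short run: 3274 − 3p = 2014 + 9p gives 1260 = 12p, so p = 105 and y = 3274 − 3·105 = 2959.
y = 2959 is below potential 3148; expectations adjust and SRAS shifts right until y = 3148.
Long run: on the new AD curve, 3148 = 3274 − 3p gives p = 42.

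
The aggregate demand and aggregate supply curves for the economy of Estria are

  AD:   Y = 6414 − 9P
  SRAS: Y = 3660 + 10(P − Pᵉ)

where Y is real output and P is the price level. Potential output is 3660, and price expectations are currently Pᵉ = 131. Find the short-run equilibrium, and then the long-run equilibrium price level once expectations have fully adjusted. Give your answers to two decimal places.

Short run: with Pᵉ = 131, SRAS is Y = 2350 + 10P. Setting AD = SRAS gives 4064 = 19P, so P = 213.89 and Y = 6414 − 9P = 4488.95.
Output 4488.95 is above potential 3660, so over time expected prices rise and SRAS shifts left until Y returns to 3660.
Long run: Y = 3660 on the AD curve gives 3660 = 6414 − 9P, so P = 306.00.

Short run: P = 213.89, Y = 4488.95. Long run: P = 306.00.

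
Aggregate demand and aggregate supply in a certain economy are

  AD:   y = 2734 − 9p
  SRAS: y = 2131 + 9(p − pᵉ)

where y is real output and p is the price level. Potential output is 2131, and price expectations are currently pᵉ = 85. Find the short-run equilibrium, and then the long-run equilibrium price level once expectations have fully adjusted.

Short run: p = 76, y = 2050. Long run: p = 67.

Short run: with pᵉ = 85, SRAS is y = 1366 + 9p. Setting AD = SRAS gives 1368 = 18p, so p = 76 and y = 2734 − 9·76 = 2050.
Output 2050 is below potential 2131, so over time expected prices fall and SRAS shifts right until y returns to 2131.
Long run: y = 2131 on the AD curve gives 2131 = 2734 − 9p, so p = 67.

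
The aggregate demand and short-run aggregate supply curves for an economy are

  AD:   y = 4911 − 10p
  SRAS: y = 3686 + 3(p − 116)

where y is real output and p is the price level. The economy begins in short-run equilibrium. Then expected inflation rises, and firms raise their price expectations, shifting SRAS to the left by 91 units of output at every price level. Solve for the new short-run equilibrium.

p = 128, y = 3631

This is a negative supply shock: SRAS shifts left.
New SRAS: y = 3247 + 3p.
Set AD = SRAS: 4911 − 10p = 3247 + 3p, so 1664 = 13p and p = 128.
y = 4911 − 10·128 = 3631.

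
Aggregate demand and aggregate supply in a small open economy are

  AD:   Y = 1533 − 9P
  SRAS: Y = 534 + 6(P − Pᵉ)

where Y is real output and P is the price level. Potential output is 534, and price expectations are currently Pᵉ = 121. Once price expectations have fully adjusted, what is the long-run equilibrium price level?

Short run: with Pᵉ = 121, SRAS is Y = 6P − 192. Setting AD = SRAS gives 1725 = 15P, so P = 115 and Y = 1533 − 9·115 = 498.
Output 498 is below potential 534, so over time expected prices fall and SRAS shifts right until Y returns to 534.
Long run: Y = 534 on the AD curve gives 534 = 1533 − 9P, so P = 111.

Long-run P = 111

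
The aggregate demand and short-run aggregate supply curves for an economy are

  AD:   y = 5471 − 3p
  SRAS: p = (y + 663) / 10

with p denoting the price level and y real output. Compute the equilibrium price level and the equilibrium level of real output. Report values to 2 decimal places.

p = 471.85, y = 4055.46

Rearrange SRAS to y = 10p − 663.
Set AD = SRAS: 5471 − 3p = 10p − 663, so 6134 = 13p and p = 471.85.
Substituting into AD, y = 5471 − 3p = 4055.46.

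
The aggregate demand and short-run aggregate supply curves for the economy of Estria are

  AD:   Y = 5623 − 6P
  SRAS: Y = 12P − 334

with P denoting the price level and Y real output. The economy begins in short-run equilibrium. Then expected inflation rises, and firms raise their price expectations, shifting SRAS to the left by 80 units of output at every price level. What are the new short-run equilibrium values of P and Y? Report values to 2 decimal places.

P = 335.39, Y = 3610.67

This is a negative supply shock: SRAS shifts left.
New SRAS: Y = 12P − 414.
Set AD = SRAS: 5623 − 6P = 12P − 414, so 6037 = 18P and P = 335.39.
Substituting into AD, Y = 3610.67.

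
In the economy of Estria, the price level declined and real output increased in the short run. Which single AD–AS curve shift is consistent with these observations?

SRAS shifted right

P fell and Y rose. An AD shift moves P and Y in the same direction; an SRAS shift moves them in opposite directions.
Here P and Y moved in opposite directions, so the SRAS curve shifted.
Since Y rose, SRAS shifted right.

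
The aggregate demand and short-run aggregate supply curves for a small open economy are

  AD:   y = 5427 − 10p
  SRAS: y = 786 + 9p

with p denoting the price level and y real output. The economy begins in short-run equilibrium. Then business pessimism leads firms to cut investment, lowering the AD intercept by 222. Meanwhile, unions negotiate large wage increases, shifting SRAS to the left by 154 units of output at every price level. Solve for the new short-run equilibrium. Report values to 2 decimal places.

After both shocks: AD is y = 5205 − 10p and SRAS is y = 632 + 9p.
Setting them equal: 4573 = 19p, so p = 240.68.
Substituting into AD, y = 2798.16.

p = 240.68, y = 2798.16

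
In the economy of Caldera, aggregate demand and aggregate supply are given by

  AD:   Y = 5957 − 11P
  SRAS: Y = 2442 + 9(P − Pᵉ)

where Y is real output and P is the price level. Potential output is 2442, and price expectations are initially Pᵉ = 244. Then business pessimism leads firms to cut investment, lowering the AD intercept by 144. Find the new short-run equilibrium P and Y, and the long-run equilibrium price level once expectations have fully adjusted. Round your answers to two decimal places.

AD shifts left: new AD is Y = 5813 − 11P. With Pᵉ = 244, SRAS is Y = 246 + 9P.
Short run: 5813 − 11P = 246 + 9P gives 5567 = 20P, so P = 278.35 and Y = 5813 − 11P = 2751.15.
Y = 2751.15 is above potential 2442; expectations adjust and SRAS shifts left until Y = 2442.
Long run: on the new AD curve, 2442 = 5813 − 11P gives P = 306.45.

Short run: P = 278.35, Y = 2751.15. Long run: P = 306.45.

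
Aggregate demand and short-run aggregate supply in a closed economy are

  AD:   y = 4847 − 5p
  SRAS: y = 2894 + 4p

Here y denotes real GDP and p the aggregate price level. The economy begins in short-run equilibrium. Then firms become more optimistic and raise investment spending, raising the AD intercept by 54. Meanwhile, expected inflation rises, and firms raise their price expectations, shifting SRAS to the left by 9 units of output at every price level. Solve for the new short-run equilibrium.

p = 224, y = 3781

After both shocks: AD is y = 4901 − 5p and SRAS is y = 2885 + 4p.
Setting them equal: 2016 = 9p, so p = 224.
y = 4901 − 5·224 = 3781.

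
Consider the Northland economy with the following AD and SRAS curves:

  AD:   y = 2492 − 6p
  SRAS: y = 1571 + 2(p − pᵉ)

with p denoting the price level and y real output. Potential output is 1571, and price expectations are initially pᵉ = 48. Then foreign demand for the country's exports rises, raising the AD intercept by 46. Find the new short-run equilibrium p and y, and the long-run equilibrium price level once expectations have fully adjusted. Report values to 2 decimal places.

Short run: p = 132.88, y = 1740.75. Long run: p = 161.17.

AD shifts right: new AD is y = 2538 − 6p. With pᵉ = 48, SRAS is y = 1475 + 2p.
Short run: 2538 − 6p = 1475 + 2p gives 1063 = 8p, so p = 132.88 and y = 2538 − 6p = 1740.75.
y = 1740.75 is above potential 1571; expectations adjust and SRAS shifts left until y = 1571.
Long run: on the new AD curve, 1571 = 2538 − 6p gives p = 161.17.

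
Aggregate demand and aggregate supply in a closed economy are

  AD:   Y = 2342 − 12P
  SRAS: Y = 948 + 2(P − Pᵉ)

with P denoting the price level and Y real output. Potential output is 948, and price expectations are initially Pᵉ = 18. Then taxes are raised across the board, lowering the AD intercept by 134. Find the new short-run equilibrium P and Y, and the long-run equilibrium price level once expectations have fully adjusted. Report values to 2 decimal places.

Short run: P = 92.57, Y = 1097.14. Long run: P = 105.00.

AD shifts left: new AD is Y = 2208 − 12P. With Pᵉ = 18, SRAS is Y = 912 + 2P.
Short run: 2208 − 12P = 912 + 2P gives 1296 = 14P, so P = 92.57 and Y = 2208 − 12P = 1097.14.
Y = 1097.14 is above potential 948; expectations adjust and SRAS shifts left until Y = 948.
Long run: on the new AD curve, 948 = 2208 − 12P gives P = 105.00.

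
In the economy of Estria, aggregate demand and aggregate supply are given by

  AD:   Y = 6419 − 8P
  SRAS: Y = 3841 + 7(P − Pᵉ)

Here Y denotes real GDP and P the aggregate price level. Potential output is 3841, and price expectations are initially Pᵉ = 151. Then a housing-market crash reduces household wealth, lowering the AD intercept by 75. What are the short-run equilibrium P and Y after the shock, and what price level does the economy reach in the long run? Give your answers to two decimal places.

Short run: P = 237.33, Y = 4445.33. Long run: P = 312.88.

AD shifts left: new AD is Y = 6344 − 8P. With Pᵉ = 151, SRAS is Y = 2784 + 7P.
Short run: 6344 − 8P = 2784 + 7P gives 3560 = 15P, so P = 237.33 and Y = 6344 − 8P = 4445.33.
Y = 4445.33 is above potential 3841; expectations adjust and SRAS shifts left until Y = 3841.
Long run: on the new AD curve, 3841 = 6344 − 8P gives P = 312.88.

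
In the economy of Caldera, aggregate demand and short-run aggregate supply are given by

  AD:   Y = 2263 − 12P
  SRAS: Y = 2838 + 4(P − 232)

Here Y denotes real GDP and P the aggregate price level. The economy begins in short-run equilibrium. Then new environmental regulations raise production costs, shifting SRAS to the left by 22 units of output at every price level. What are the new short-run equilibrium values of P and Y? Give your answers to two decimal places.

This is a negative supply shock: SRAS shifts left.
New SRAS: Y = 1888 + 4P.
Set AD = SRAS: 2263 − 12P = 1888 + 4P, so 375 = 16P and P = 23.44.
Substituting into AD, Y = 1981.75.

P = 23.44, Y = 1981.75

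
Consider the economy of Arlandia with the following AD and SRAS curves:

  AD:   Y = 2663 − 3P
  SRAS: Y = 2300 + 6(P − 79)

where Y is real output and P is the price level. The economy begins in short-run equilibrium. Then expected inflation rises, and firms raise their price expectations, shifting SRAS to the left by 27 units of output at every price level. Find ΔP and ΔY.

ΔP = +3, ΔY = -9

This is a negative supply shock: SRAS shifts left.
New SRAS: Y = 1799 + 6P.
Set AD = SRAS: 2663 − 3P = 1799 + 6P, so 864 = 9P and P = 96.
Y = 2663 − 3·96 = 2375.
Initially P = 93, Y = 2384, so ΔP = +3 and ΔY = -9.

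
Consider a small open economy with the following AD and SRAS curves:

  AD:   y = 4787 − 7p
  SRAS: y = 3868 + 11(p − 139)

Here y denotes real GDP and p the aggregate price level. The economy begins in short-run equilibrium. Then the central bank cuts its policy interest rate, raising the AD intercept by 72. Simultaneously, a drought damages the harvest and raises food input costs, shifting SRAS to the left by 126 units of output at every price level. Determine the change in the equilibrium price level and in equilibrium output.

After both shocks: AD is y = 4859 − 7p and SRAS is y = 2213 + 11p.
Setting them equal: 2646 = 18p, so p = 147.
y = 4859 − 7·147 = 3830.
Initially p = 136, y = 3835, so Δp = +11 and Δy = -5.

Δp = +11, Δy = -5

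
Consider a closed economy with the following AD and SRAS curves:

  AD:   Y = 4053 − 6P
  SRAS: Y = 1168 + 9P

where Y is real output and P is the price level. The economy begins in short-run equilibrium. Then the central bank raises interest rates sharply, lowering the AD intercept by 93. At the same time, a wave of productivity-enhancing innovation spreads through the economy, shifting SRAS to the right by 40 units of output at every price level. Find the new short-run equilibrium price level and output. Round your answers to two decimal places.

After both shocks: AD is Y = 3960 − 6P and SRAS is Y = 1208 + 9P.
Setting them equal: 2752 = 15P, so P = 183.47.
Substituting into AD, Y = 2859.20.

P = 183.47, Y = 2859.20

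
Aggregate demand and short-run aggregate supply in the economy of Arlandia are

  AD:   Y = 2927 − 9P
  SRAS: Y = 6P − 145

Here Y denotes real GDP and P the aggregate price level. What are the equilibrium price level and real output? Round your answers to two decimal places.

P = 204.80, Y = 1083.80

Set AD = SRAS: 2927 − 9P = 6P − 145, so 3072 = 15P and P = 204.80.
Substituting into AD, Y = 2927 − 9P = 1083.80.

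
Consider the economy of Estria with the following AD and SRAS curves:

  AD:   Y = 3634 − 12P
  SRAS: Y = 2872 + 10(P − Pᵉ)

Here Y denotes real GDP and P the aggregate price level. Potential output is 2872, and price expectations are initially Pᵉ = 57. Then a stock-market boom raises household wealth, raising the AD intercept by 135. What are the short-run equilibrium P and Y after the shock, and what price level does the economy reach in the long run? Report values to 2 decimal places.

Short run: P = 66.68, Y = 2968.82. Long run: P = 74.75.

AD shifts right: new AD is Y = 3769 − 12P. With Pᵉ = 57, SRAS is Y = 2302 + 10P.
Short run: 3769 − 12P = 2302 + 10P gives 1467 = 22P, so P = 66.68 and Y = 3769 − 12P = 2968.82.
Y = 2968.82 is above potential 2872; expectations adjust and SRAS shifts left until Y = 2872.
Long run: on the new AD curve, 2872 = 3769 − 12P gives P = 74.75.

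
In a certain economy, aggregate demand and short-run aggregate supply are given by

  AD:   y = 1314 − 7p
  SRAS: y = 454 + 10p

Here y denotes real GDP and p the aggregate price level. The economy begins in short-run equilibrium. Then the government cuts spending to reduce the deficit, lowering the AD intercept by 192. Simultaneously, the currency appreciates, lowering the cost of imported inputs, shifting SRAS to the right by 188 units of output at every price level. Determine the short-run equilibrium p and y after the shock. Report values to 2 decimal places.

After both shocks: AD is y = 1122 − 7p and SRAS is y = 642 + 10p.
Setting them equal: 480 = 17p, so p = 28.24.
Substituting into AD, y = 924.35.

p = 28.24, y = 924.35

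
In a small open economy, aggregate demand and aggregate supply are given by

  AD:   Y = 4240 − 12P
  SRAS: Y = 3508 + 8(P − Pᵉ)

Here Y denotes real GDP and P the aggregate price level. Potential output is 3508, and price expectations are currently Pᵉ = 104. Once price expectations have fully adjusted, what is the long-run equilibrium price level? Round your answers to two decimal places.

Long-run P = 61.00

Short run: with Pᵉ = 104, SRAS is Y = 2676 + 8P. Setting AD = SRAS gives 1564 = 20P, so P = 78.20 and Y = 4240 − 12P = 3301.60.
Output 3301.60 is below potential 3508, so over time expected prices fall and SRAS shifts right until Y returns to 3508.
Long run: Y = 3508 on the AD curve gives 3508 = 4240 − 12P, so P = 61.00.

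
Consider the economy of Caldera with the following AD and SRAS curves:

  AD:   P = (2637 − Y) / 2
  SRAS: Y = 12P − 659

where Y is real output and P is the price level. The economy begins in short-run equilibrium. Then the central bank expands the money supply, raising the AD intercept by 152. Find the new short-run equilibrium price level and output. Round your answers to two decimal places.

This is a positive demand shock: AD shifts right.
New AD: Y = 2789 − 2P.
Set AD = SRAS: 2789 − 2P = 12P − 659, so 3448 = 14P and P = 246.29.
Substituting into AD, Y = 2296.43.

P = 246.29, Y = 2296.43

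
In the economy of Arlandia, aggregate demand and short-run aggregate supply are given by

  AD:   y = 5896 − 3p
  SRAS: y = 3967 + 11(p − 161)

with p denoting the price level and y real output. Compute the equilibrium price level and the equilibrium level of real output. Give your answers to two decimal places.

p = 264.29, y = 5103.14

Write SRAS as y = 3967 + 11p − 1771 = 2196 + 11p.
Set AD = SRAS: 5896 − 3p = 2196 + 11p, so 3700 = 14p and p = 264.29.
Substituting into AD, y = 5896 − 3p = 5103.14.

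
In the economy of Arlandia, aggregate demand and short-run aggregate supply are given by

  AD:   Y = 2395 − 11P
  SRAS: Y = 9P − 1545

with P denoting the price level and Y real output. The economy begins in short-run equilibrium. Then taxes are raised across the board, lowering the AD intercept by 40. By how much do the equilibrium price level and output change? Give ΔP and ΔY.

This is a negative demand shock: AD shifts left.
New AD: Y = 2355 − 11P.
Set AD = SRAS: 2355 − 11P = 9P − 1545, so 3900 = 20P and P = 195.
Y = 2355 − 11·195 = 210.
Initially P = 197, Y = 228, so ΔP = -2 and ΔY = -18.

ΔP = -2, ΔY = -18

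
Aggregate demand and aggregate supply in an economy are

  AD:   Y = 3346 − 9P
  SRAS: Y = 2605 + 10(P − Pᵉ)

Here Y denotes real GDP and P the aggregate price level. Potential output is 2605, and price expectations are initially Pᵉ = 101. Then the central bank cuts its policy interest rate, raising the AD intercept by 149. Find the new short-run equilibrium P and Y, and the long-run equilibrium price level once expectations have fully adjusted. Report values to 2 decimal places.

Short run: P = 100.00, Y = 2595.00. Long run: P = 98.89.

AD shifts right: new AD is Y = 3495 − 9P. With Pᵉ = 101, SRAS is Y = 1595 + 10P.
Short run: 3495 − 9P = 1595 + 10P gives 1900 = 19P, so P = 100.00 and Y = 3495 − 9P = 2595.00.
Y = 2595.00 is below potential 2605; expectations adjust and SRAS shifts right until Y = 2605.
Long run: on the new AD curve, 2605 = 3495 − 9P gives P = 98.89.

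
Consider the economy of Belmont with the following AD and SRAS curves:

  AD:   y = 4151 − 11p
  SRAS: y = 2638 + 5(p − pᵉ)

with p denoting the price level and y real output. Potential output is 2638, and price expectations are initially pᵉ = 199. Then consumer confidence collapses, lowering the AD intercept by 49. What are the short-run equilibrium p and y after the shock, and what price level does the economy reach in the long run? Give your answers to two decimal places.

Short run: p = 153.69, y = 2411.44. Long run: p = 133.09.

AD shifts left: new AD is y = 4102 − 11p. With pᵉ = 199, SRAS is y = 1643 + 5p.
Short run: 4102 − 11p = 1643 + 5p gives 2459 = 16p, so p = 153.69 and y = 4102 − 11p = 2411.44.
y = 2411.44 is below potential 2638; expectations adjust and SRAS shifts right until y = 2638.
Long run: on the new AD curve, 2638 = 4102 − 11p gives p = 133.09.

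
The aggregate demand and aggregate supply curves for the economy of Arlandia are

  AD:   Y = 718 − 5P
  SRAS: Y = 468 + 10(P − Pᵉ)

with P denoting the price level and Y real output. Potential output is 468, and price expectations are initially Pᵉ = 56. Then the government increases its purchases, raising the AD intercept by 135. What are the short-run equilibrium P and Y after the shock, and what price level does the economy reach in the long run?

Short run: P = 63, Y = 538. Long run: P = 77.

AD shifts right: new AD is Y = 853 − 5P. With Pᵉ = 56, SRAS is Y = 10P − 92.
Short run: 853 − 5P = 10P − 92 gives 945 = 15P, so P = 63 and Y = 853 − 5·63 = 538.
Y = 538 is above potential 468; expectations adjust and SRAS shifts left until Y = 468.
Long run: on the new AD curve, 468 = 853 − 5P gives P = 77.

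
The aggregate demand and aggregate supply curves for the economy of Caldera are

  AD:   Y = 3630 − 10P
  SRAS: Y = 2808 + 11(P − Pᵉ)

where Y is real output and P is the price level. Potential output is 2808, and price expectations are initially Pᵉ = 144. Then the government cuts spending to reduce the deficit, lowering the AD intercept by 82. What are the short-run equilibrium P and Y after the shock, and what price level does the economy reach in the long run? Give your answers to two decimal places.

Short run: P = 110.67, Y = 2441.33. Long run: P = 74.00.

AD shifts left: new AD is Y = 3548 − 10P. With Pᵉ = 144, SRAS is Y = 1224 + 11P.
Short run: 3548 − 10P = 1224 + 11P gives 2324 = 21P, so P = 110.67 and Y = 3548 − 10P = 2441.33.
Y = 2441.33 is below potential 2808; expectations adjust and SRAS shifts right until Y = 2808.
Long run: on the new AD curve, 2808 = 3548 − 10P gives P = 74.00.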